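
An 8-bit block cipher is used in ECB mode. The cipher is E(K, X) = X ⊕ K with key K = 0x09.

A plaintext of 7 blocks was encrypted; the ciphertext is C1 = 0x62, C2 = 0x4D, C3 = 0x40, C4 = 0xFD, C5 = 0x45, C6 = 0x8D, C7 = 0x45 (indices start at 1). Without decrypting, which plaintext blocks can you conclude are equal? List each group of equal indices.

P5 = P7

ECB encrypts each block independently with the same key, so equal ciphertext blocks imply equal plaintext blocks.
C5 = C7 = 0x45, so P5 = P7.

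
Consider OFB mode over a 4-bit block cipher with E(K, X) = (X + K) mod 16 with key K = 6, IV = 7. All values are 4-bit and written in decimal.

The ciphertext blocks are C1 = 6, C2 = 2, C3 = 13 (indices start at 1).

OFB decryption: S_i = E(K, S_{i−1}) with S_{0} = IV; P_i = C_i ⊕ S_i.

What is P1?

P1: S = E(K, 7) = 13; 6 ⊕ 13 = 11.

P1 = 11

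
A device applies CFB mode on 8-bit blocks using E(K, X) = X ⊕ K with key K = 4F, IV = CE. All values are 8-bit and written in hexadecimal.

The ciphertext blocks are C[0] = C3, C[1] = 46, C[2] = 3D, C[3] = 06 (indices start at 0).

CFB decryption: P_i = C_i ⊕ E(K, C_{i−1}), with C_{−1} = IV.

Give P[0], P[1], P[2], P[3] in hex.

P[0] = 42, P[1] = CA, P[2] = 34, P[3] = 74

P[0]: E(K, CE) = 81; C3 ⊕ 81 = 42.
P[1]: E(K, C3) = 8C; 46 ⊕ 8C = CA.
P[2]: E(K, 46) = 09; 3D ⊕ 09 = 34.
P[3]: E(K, 3D) = 72; 06 ⊕ 72 = 74.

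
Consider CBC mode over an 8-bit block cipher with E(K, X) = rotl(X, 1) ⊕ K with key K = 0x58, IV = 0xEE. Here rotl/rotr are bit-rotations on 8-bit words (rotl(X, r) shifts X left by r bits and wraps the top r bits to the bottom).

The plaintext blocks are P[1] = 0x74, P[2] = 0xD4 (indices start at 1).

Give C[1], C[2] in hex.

C[1] = 0x6D, C[2] = 0x2B

CBC encryption: C_i = E(K, P_i ⊕ C_{i−1}), with C_{0} = IV.
C[1]: P[1] ⊕ 0xEE = 0x9A; E(K, 0x9A) = 0x6D.
C[2]: P[2] ⊕ 0x6D = 0xB9; E(K, 0xB9) = 0x2B.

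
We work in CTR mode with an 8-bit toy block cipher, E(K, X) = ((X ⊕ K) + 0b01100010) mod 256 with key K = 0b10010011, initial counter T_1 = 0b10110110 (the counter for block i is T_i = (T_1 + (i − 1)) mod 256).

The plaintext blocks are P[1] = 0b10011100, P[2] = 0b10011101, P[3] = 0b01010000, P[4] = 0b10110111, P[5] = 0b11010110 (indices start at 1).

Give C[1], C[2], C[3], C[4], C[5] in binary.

CTR encryption: S_i = E(K, T_i) where T_i is the counter for block i; C_i = P_i ⊕ S_i.
C[1]: T = 0b10110110, S = E(K, T) = 0b10000111; 0b10011100 ⊕ 0b10000111 = 0b00011011.
C[2]: T = 0b10110111, S = E(K, T) = 0b10000110; 0b10011101 ⊕ 0b10000110 = 0b00011011.
C[3]: T = 0b10111000, S = E(K, T) = 0b10001101; 0b01010000 ⊕ 0b10001101 = 0b11011101.
C[4]: T = 0b10111001, S = E(K, T) = 0b10001100; 0b10110111 ⊕ 0b10001100 = 0b00111011.
C[5]: T = 0b10111010, S = E(K, T) = 0b10001011; 0b11010110 ⊕ 0b10001011 = 0b01011101.

C[1] = 0b00011011, C[2] = 0b00011011, C[3] = 0b11011101, C[4] = 0b00111011, C[5] = 0b01011101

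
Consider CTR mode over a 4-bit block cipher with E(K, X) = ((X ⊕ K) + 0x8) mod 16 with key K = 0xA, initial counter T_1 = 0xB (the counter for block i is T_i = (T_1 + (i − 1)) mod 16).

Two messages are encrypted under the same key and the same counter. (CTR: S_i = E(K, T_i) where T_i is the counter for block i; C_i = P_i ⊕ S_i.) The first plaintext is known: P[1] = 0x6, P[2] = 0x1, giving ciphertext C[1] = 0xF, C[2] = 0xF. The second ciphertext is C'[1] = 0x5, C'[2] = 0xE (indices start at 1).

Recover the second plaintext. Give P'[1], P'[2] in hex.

In CTR with a reused counter, both messages share the same keystream S_i, so C_i ⊕ C'_i = P_i ⊕ P'_i and thus P'_i = P_i ⊕ C_i ⊕ C'_i.
P'[1]: 0x6 ⊕ 0xF ⊕ 0x5 = 0xC.
P'[2]: 0x1 ⊕ 0xF ⊕ 0xE = 0x0.

P'[1] = 0xC, P'[2] = 0x0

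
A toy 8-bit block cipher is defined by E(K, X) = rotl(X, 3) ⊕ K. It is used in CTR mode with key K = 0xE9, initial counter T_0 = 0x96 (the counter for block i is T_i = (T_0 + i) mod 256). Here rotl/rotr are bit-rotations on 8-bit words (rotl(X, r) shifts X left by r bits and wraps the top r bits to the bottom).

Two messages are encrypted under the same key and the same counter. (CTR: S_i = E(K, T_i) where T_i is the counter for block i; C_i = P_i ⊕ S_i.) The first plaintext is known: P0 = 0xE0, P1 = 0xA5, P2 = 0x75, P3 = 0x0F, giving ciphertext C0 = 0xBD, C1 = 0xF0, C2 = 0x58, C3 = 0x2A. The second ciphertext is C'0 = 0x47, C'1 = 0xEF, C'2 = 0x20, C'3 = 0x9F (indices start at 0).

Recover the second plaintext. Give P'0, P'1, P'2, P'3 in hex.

In CTR with a reused counter, both messages share the same keystream S_i, so C_i ⊕ C'_i = P_i ⊕ P'_i and thus P'_i = P_i ⊕ C_i ⊕ C'_i.
P'0: 0xE0 ⊕ 0xBD ⊕ 0x47 = 0x1A.
P'1: 0xA5 ⊕ 0xF0 ⊕ 0xEF = 0xBA.
P'2: 0x75 ⊕ 0x58 ⊕ 0x20 = 0x0D.
P'3: 0x0F ⊕ 0x2A ⊕ 0x9F = 0xBA.

P'0 = 0x1A, P'1 = 0xBA, P'2 = 0x0D, P'3 = 0xBA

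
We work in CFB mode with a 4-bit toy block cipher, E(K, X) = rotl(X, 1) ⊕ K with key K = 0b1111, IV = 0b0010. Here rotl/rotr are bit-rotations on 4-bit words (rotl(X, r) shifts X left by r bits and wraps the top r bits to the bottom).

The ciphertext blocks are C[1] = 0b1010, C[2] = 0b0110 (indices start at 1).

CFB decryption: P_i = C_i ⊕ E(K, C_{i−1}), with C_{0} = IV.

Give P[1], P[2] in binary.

P[1] = 0b0001, P[2] = 0b1100

P[1]: E(K, 0b0010) = 0b1011; 0b1010 ⊕ 0b1011 = 0b0001.
P[2]: E(K, 0b1010) = 0b1010; 0b0110 ⊕ 0b1010 = 0b1100.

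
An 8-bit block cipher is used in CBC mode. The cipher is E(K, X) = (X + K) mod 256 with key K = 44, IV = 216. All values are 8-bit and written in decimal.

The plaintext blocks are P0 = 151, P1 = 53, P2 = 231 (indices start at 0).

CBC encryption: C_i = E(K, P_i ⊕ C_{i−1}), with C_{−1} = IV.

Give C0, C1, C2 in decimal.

C0 = 123, C1 = 122, C2 = 201

C0: P0 ⊕ 216 = 79; E(K, 79) = 123.
C1: P1 ⊕ 123 = 78; E(K, 78) = 122.
C2: P2 ⊕ 122 = 157; E(K, 157) = 201.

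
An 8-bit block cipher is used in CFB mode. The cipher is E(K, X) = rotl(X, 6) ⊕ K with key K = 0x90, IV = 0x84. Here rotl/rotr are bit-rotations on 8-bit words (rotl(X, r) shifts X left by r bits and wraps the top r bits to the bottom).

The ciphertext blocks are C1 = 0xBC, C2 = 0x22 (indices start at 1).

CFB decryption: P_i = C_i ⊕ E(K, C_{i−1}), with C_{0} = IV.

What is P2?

P2: E(K, 0xBC) = 0xBF; 0x22 ⊕ 0xBF = 0x9D.

P2 = 0x9D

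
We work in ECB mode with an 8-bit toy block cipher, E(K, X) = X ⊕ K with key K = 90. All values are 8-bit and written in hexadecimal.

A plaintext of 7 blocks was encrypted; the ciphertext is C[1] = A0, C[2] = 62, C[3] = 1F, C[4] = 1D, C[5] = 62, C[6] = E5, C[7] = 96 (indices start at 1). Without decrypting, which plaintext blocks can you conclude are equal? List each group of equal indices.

ECB encrypts each block independently with the same key, so equal ciphertext blocks imply equal plaintext blocks.
C[2] = C[5] = 62, so P[2] = P[5].

P[2] = P[5]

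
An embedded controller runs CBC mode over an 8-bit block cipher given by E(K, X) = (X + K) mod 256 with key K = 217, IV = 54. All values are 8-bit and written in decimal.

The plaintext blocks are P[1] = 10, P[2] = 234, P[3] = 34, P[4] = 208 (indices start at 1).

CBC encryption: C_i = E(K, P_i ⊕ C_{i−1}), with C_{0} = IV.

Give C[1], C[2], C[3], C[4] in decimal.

C[1]: P[1] ⊕ 54 = 60; E(K, 60) = 21.
C[2]: P[2] ⊕ 21 = 255; E(K, 255) = 216.
C[3]: P[3] ⊕ 216 = 250; E(K, 250) = 211.
C[4]: P[4] ⊕ 211 = 3; E(K, 3) = 220.

C[1] = 21, C[2] = 216, C[3] = 211, C[4] = 220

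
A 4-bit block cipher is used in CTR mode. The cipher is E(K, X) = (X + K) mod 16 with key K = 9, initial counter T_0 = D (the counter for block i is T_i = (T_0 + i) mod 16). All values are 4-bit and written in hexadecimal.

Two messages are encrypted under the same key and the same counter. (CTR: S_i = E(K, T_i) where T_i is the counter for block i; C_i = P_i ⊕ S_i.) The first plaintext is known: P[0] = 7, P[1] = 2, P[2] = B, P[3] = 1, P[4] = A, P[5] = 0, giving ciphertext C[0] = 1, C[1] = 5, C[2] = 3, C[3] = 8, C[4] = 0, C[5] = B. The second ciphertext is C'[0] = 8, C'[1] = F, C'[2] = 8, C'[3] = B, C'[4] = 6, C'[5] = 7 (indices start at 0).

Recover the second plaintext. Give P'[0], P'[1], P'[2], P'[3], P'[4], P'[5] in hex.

P'[0] = E, P'[1] = 8, P'[2] = 0, P'[3] = 2, P'[4] = C, P'[5] = C

In CTR with a reused counter, both messages share the same keystream S_i, so C_i ⊕ C'_i = P_i ⊕ P'_i and thus P'_i = P_i ⊕ C_i ⊕ C'_i.
P'[0]: 7 ⊕ 1 ⊕ 8 = E.
P'[1]: 2 ⊕ 5 ⊕ F = 8.
P'[2]: B ⊕ 3 ⊕ 8 = 0.
P'[3]: 1 ⊕ 8 ⊕ B = 2.
P'[4]: A ⊕ 0 ⊕ 6 = C.
P'[5]: 0 ⊕ B ⊕ 7 = C.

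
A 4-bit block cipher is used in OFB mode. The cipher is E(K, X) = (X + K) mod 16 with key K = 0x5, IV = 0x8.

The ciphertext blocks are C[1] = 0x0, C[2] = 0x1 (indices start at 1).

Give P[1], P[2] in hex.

P[1] = 0xD, P[2] = 0x3

OFB decryption: S_i = E(K, S_{i−1}) with S_{0} = IV; P_i = C_i ⊕ S_i.
P[1]: S = E(K, 0x8) = 0xD; 0x0 ⊕ 0xD = 0xD.
P[2]: S = E(K, 0xD) = 0x2; 0x1 ⊕ 0x2 = 0x3.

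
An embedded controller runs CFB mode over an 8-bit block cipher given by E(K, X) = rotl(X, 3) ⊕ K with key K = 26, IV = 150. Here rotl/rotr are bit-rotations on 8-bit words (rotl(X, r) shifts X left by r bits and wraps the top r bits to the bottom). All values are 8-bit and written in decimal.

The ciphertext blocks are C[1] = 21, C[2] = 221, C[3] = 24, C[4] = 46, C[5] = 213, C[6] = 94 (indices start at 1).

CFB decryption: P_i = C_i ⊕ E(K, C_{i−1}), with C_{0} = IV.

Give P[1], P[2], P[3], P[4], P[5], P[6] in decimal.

P[1]: E(K, 150) = 174; 21 ⊕ 174 = 187.
P[2]: E(K, 21) = 178; 221 ⊕ 178 = 111.
P[3]: E(K, 221) = 244; 24 ⊕ 244 = 236.
P[4]: E(K, 24) = 218; 46 ⊕ 218 = 244.
P[5]: E(K, 46) = 107; 213 ⊕ 107 = 190.
P[6]: E(K, 213) = 180; 94 ⊕ 180 = 234.

P[1] = 187, P[2] = 111, P[3] = 236, P[4] = 244, P[5] = 190, P[6] = 234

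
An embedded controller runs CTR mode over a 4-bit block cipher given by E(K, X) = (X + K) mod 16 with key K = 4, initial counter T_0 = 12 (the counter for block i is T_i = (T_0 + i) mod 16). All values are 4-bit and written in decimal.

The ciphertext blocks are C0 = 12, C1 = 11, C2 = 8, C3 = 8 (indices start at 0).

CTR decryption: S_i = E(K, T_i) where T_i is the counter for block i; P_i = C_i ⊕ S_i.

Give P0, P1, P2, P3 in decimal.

P0 = 12, P1 = 10, P2 = 10, P3 = 11

P0: T = 12, S = E(K, T) = 0; 12 ⊕ 0 = 12.
P1: T = 13, S = E(K, T) = 1; 11 ⊕ 1 = 10.
P2: T = 14, S = E(K, T) = 2; 8 ⊕ 2 = 10.
P3: T = 15, S = E(K, T) = 3; 8 ⊕ 3 = 11.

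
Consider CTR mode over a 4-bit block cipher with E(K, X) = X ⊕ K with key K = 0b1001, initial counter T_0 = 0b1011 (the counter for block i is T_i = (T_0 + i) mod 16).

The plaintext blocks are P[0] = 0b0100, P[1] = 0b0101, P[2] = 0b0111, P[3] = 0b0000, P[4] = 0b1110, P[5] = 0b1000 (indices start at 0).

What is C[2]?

C[2] = 0b0011

CTR encryption: S_i = E(K, T_i) where T_i is the counter for block i; C_i = P_i ⊕ S_i.
C[0]: T = 0b1011, S = E(K, T) = 0b0010; 0b0100 ⊕ 0b0010 = 0b0110.
C[1]: T = 0b1100, S = E(K, T) = 0b0101; 0b0101 ⊕ 0b0101 = 0b0000.
C[2]: T = 0b1101, S = E(K, T) = 0b0100; 0b0111 ⊕ 0b0100 = 0b0011.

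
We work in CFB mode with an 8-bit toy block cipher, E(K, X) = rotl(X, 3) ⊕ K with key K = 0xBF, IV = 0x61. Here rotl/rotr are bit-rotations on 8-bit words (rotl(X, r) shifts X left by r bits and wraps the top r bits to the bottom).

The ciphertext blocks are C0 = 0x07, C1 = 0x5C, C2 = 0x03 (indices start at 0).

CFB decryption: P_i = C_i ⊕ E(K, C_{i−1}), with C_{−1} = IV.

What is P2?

P2 = 0x5E

P2: E(K, 0x5C) = 0x5D; 0x03 ⊕ 0x5D = 0x5E.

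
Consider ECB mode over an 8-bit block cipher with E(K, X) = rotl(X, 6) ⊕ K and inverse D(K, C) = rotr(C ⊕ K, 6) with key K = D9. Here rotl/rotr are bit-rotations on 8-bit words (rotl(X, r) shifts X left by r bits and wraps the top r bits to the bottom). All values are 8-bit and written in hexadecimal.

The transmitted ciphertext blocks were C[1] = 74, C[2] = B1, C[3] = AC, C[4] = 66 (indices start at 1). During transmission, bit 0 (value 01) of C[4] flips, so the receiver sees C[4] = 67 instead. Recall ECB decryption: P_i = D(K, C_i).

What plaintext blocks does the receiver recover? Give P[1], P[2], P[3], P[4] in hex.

P[1] = B6, P[2] = A1, P[3] = D5, P[4] = FA

Only C[4] changed, to 67. In ECB, a change in C_i affects only P_i. Decrypting the received ciphertext:
P[1]: D(K, 74) = B6.
P[2]: D(K, B1) = A1.
P[3]: D(K, AC) = D5.
P[4]: D(K, 67) = FA.
Blocks that differ from the original plaintext: P[4].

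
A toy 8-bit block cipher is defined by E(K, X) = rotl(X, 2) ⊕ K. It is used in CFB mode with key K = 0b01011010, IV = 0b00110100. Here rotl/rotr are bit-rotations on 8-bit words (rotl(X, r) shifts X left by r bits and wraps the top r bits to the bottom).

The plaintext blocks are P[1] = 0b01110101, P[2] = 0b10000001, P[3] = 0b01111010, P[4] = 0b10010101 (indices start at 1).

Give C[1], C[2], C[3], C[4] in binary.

CFB encryption: C_i = P_i ⊕ E(K, C_{i−1}), with C_{0} = IV.
C[1]: E(K, 0b00110100) = 0b10001010; 0b01110101 ⊕ 0b10001010 = 0b11111111.
C[2]: E(K, 0b11111111) = 0b10100101; 0b10000001 ⊕ 0b10100101 = 0b00100100.
C[3]: E(K, 0b00100100) = 0b11001010; 0b01111010 ⊕ 0b11001010 = 0b10110000.
C[4]: E(K, 0b10110000) = 0b10011000; 0b10010101 ⊕ 0b10011000 = 0b00001101.

C[1] = 0b11111111, C[2] = 0b00100100, C[3] = 0b10110000, C[4] = 0b00001101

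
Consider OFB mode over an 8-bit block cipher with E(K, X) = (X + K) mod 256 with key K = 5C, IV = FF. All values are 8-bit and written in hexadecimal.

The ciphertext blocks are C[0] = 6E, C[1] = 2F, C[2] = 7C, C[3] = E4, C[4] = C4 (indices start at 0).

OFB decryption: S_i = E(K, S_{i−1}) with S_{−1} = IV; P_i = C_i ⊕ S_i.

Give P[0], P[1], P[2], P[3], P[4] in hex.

P[0] = 35, P[1] = 98, P[2] = 6F, P[3] = 8B, P[4] = 0F

P[0]: S = E(K, FF) = 5B; 6E ⊕ 5B = 35.
P[1]: S = E(K, 5B) = B7; 2F ⊕ B7 = 98.
P[2]: S = E(K, B7) = 13; 7C ⊕ 13 = 6F.
P[3]: S = E(K, 13) = 6F; E4 ⊕ 6F = 8B.
P[4]: S = E(K, 6F) = CB; C4 ⊕ CB = 0F.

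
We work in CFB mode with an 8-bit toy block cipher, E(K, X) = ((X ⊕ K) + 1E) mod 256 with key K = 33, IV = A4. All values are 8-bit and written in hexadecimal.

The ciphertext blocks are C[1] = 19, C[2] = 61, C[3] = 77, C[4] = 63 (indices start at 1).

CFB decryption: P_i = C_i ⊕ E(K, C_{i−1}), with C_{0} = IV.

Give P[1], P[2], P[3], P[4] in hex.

P[1]: E(K, A4) = B5; 19 ⊕ B5 = AC.
P[2]: E(K, 19) = 48; 61 ⊕ 48 = 29.
P[3]: E(K, 61) = 70; 77 ⊕ 70 = 07.
P[4]: E(K, 77) = 62; 63 ⊕ 62 = 01.

P[1] = AC, P[2] = 29, P[3] = 07, P[4] = 01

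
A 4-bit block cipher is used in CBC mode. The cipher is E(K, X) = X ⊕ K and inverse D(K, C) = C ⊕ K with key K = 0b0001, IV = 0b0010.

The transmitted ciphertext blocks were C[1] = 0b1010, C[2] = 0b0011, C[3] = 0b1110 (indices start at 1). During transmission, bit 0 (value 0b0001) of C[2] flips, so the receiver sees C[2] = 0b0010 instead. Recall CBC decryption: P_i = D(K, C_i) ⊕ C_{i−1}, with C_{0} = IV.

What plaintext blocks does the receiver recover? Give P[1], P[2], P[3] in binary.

Only C[2] changed, to 0b0010. In CBC, a change in C_i garbles P_i and flips the same bit in P_{i+1}. Decrypting the received ciphertext:
P[1]: D(K, 0b1010) = 0b1011; 0b1011 ⊕ 0b0010 = 0b1001.
P[2]: D(K, 0b0010) = 0b0011; 0b0011 ⊕ 0b1010 = 0b1001.
P[3]: D(K, 0b1110) = 0b1111; 0b1111 ⊕ 0b0010 = 0b1101.
Blocks that differ from the original plaintext: P[2], P[3].

P[1] = 0b1001, P[2] = 0b1001, P[3] = 0b1101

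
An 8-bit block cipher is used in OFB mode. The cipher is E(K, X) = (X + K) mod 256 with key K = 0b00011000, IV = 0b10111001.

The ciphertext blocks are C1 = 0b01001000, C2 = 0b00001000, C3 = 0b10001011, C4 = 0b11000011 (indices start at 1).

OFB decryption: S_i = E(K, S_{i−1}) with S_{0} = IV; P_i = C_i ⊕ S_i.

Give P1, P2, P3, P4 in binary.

P1: S = E(K, 0b10111001) = 0b11010001; 0b01001000 ⊕ 0b11010001 = 0b10011001.
P2: S = E(K, 0b11010001) = 0b11101001; 0b00001000 ⊕ 0b11101001 = 0b11100001.
P3: S = E(K, 0b11101001) = 0b00000001; 0b10001011 ⊕ 0b00000001 = 0b10001010.
P4: S = E(K, 0b00000001) = 0b00011001; 0b11000011 ⊕ 0b00011001 = 0b11011010.

P1 = 0b10011001, P2 = 0b11100001, P3 = 0b10001010, P4 = 0b11011010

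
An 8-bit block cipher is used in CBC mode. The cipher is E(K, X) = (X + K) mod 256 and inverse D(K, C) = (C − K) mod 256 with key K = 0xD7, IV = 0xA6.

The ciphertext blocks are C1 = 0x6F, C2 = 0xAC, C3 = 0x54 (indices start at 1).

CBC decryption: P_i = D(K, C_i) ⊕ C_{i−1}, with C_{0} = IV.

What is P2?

P2 = 0xBA

P2: D(K, 0xAC) = 0xD5; 0xD5 ⊕ 0x6F = 0xBA.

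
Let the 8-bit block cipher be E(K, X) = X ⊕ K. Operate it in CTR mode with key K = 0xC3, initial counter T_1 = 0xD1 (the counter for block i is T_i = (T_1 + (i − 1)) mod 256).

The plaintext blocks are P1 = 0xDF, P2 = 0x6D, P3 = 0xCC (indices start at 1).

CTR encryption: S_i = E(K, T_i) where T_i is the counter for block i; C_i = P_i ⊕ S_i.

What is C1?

C1: T = 0xD1, S = E(K, T) = 0x12; 0xDF ⊕ 0x12 = 0xCD.

C1 = 0xCD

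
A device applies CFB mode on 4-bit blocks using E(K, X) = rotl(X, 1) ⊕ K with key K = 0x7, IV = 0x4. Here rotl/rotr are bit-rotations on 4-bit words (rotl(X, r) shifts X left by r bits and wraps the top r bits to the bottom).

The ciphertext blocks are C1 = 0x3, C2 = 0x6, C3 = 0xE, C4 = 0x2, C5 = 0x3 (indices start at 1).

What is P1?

CFB decryption: P_i = C_i ⊕ E(K, C_{i−1}), with C_{0} = IV.
P1: E(K, 0x4) = 0xF; 0x3 ⊕ 0xF = 0xC.

P1 = 0xC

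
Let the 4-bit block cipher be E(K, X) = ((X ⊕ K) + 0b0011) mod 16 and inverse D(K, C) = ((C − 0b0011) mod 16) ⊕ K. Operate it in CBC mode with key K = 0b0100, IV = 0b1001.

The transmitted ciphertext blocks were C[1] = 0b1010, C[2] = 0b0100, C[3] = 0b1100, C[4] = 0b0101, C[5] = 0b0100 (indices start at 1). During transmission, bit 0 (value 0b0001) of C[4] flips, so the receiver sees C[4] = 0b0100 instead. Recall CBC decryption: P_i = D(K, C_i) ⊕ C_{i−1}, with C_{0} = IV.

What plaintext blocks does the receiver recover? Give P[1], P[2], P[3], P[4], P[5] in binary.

Only C[4] changed, to 0b0100. In CBC, a change in C_i garbles P_i and flips the same bit in P_{i+1}. Decrypting the received ciphertext:
P[1]: D(K, 0b1010) = 0b0011; 0b0011 ⊕ 0b1001 = 0b1010.
P[2]: D(K, 0b0100) = 0b0101; 0b0101 ⊕ 0b1010 = 0b1111.
P[3]: D(K, 0b1100) = 0b1101; 0b1101 ⊕ 0b0100 = 0b1001.
P[4]: D(K, 0b0100) = 0b0101; 0b0101 ⊕ 0b1100 = 0b1001.
P[5]: D(K, 0b0100) = 0b0101; 0b0101 ⊕ 0b0100 = 0b0001.
Blocks that differ from the original plaintext: P[4], P[5].

P[1] = 0b1010, P[2] = 0b1111, P[3] = 0b1001, P[4] = 0b1001, P[5] = 0b0001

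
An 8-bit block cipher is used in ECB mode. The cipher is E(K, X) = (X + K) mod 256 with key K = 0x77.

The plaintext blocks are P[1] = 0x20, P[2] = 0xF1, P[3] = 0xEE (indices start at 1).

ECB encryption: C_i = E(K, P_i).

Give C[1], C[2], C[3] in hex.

C[1] = 0x97, C[2] = 0x68, C[3] = 0x65

C[1]: E(K, 0x20) = 0x97.
C[2]: E(K, 0xF1) = 0x68.
C[3]: E(K, 0xEE) = 0x65.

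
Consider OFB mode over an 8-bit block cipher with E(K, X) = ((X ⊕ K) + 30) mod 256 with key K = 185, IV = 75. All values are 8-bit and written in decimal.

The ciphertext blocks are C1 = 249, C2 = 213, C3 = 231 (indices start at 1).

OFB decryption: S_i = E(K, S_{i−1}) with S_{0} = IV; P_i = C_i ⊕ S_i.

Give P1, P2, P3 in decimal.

P1 = 233, P2 = 18, P3 = 123

P1: S = E(K, 75) = 16; 249 ⊕ 16 = 233.
P2: S = E(K, 16) = 199; 213 ⊕ 199 = 18.
P3: S = E(K, 199) = 156; 231 ⊕ 156 = 123.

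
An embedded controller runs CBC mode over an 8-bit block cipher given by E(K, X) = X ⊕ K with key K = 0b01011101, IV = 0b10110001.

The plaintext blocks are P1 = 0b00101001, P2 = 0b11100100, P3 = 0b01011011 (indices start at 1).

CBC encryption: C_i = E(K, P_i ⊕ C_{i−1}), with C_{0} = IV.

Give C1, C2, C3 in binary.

C1: P1 ⊕ 0b10110001 = 0b10011000; E(K, 0b10011000) = 0b11000101.
C2: P2 ⊕ 0b11000101 = 0b00100001; E(K, 0b00100001) = 0b01111100.
C3: P3 ⊕ 0b01111100 = 0b00100111; E(K, 0b00100111) = 0b01111010.

C1 = 0b11000101, C2 = 0b01111100, C3 = 0b01111010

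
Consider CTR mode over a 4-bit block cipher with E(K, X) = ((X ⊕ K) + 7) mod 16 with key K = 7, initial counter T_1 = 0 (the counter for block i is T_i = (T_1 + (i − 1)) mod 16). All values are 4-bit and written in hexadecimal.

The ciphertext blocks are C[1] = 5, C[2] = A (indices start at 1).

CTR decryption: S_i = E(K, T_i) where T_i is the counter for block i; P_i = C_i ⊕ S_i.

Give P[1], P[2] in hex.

P[1]: T = 0, S = E(K, T) = E; 5 ⊕ E = B.
P[2]: T = 1, S = E(K, T) = D; A ⊕ D = 7.

P[1] = B, P[2] = 7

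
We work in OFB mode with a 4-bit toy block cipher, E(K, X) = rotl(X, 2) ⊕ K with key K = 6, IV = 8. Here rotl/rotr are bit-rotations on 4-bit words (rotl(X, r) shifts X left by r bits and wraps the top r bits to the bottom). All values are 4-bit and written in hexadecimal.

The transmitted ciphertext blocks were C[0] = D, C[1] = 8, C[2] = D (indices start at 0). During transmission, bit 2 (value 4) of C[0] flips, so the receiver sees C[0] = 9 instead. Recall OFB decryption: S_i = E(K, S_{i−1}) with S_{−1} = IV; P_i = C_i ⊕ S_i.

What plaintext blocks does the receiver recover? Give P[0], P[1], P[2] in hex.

P[0] = D, P[1] = F, P[2] = 6

Only C[0] changed, to 9. In OFB, a change in C_i flips the same bit in P_i only; the keystream is unaffected. Decrypting the received ciphertext:
P[0]: S = E(K, 8) = 4; 9 ⊕ 4 = D.
P[1]: S = E(K, 4) = 7; 8 ⊕ 7 = F.
P[2]: S = E(K, 7) = B; D ⊕ B = 6.
Blocks that differ from the original plaintext: P[0].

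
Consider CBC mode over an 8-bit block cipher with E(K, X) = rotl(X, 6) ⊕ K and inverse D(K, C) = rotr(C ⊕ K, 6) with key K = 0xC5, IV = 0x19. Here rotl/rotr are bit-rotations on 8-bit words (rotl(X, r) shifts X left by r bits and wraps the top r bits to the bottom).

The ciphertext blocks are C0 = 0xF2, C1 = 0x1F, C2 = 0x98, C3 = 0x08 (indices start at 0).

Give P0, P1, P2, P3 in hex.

P0 = 0xC5, P1 = 0x99, P2 = 0x6A, P3 = 0xAF

CBC decryption: P_i = D(K, C_i) ⊕ C_{i−1}, with C_{−1} = IV.
P0: D(K, 0xF2) = 0xDC; 0xDC ⊕ 0x19 = 0xC5.
P1: D(K, 0x1F) = 0x6B; 0x6B ⊕ 0xF2 = 0x99.
P2: D(K, 0x98) = 0x75; 0x75 ⊕ 0x1F = 0x6A.
P3: D(K, 0x08) = 0x37; 0x37 ⊕ 0x98 = 0xAF.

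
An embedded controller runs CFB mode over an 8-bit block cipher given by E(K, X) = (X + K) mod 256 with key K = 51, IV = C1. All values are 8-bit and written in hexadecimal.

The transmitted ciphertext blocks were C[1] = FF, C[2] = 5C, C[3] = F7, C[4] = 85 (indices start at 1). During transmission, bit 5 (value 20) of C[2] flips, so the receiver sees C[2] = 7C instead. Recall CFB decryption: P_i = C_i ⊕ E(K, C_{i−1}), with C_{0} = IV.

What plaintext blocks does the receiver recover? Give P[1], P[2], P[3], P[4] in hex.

Only C[2] changed, to 7C. In CFB, a change in C_i flips the same bit in P_i and garbles P_{i+1}. Decrypting the received ciphertext:
P[1]: E(K, C1) = 12; FF ⊕ 12 = ED.
P[2]: E(K, FF) = 50; 7C ⊕ 50 = 2C.
P[3]: E(K, 7C) = CD; F7 ⊕ CD = 3A.
P[4]: E(K, F7) = 48; 85 ⊕ 48 = CD.
Blocks that differ from the original plaintext: P[2], P[3].

P[1] = ED, P[2] = 2C, P[3] = 3A, P[4] = CD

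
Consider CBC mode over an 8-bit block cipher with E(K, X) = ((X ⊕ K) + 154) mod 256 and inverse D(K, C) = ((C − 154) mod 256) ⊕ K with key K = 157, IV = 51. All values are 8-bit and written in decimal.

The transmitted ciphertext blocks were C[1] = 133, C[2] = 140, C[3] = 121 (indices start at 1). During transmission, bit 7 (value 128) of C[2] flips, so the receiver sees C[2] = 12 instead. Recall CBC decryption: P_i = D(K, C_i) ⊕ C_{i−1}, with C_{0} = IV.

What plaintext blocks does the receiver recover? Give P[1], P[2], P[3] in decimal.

P[1] = 69, P[2] = 106, P[3] = 78

Only C[2] changed, to 12. In CBC, a change in C_i garbles P_i and flips the same bit in P_{i+1}. Decrypting the received ciphertext:
P[1]: D(K, 133) = 118; 118 ⊕ 51 = 69.
P[2]: D(K, 12) = 239; 239 ⊕ 133 = 106.
P[3]: D(K, 121) = 66; 66 ⊕ 12 = 78.
Blocks that differ from the original plaintext: P[2], P[3].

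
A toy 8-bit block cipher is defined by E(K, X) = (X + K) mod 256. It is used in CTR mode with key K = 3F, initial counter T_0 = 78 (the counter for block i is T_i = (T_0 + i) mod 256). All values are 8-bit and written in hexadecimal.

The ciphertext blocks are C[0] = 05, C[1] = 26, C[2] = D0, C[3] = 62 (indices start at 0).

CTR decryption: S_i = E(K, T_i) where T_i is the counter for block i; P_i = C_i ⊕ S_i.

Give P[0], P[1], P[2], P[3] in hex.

P[0] = B2, P[1] = 9E, P[2] = 69, P[3] = D8

P[0]: T = 78, S = E(K, T) = B7; 05 ⊕ B7 = B2.
P[1]: T = 79, S = E(K, T) = B8; 26 ⊕ B8 = 9E.
P[2]: T = 7A, S = E(K, T) = B9; D0 ⊕ B9 = 69.
P[3]: T = 7B, S = E(K, T) = BA; 62 ⊕ BA = D8.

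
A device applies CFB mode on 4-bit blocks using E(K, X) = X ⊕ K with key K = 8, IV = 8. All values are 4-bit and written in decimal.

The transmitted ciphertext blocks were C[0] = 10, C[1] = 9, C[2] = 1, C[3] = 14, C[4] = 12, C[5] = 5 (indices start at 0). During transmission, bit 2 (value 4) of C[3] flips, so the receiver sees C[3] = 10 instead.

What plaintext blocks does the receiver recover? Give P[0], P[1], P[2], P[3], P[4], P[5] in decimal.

P[0] = 10, P[1] = 11, P[2] = 0, P[3] = 3, P[4] = 14, P[5] = 1

CFB decryption: P_i = C_i ⊕ E(K, C_{i−1}), with C_{−1} = IV.
Only C[3] changed, to 10. In CFB, a change in C_i flips the same bit in P_i and garbles P_{i+1}. Decrypting the received ciphertext:
P[0]: E(K, 8) = 0; 10 ⊕ 0 = 10.
P[1]: E(K, 10) = 2; 9 ⊕ 2 = 11.
P[2]: E(K, 9) = 1; 1 ⊕ 1 = 0.
P[3]: E(K, 1) = 9; 10 ⊕ 9 = 3.
P[4]: E(K, 10) = 2; 12 ⊕ 2 = 14.
P[5]: E(K, 12) = 4; 5 ⊕ 4 = 1.
Blocks that differ from the original plaintext: P[3], P[4].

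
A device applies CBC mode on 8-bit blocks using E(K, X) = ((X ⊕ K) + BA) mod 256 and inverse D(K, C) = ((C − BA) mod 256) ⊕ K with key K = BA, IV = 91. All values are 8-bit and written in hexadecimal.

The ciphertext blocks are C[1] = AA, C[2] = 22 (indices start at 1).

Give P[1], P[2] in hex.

CBC decryption: P_i = D(K, C_i) ⊕ C_{i−1}, with C_{0} = IV.
P[1]: D(K, AA) = 4A; 4A ⊕ 91 = DB.
P[2]: D(K, 22) = D2; D2 ⊕ AA = 78.

P[1] = DB, P[2] = 78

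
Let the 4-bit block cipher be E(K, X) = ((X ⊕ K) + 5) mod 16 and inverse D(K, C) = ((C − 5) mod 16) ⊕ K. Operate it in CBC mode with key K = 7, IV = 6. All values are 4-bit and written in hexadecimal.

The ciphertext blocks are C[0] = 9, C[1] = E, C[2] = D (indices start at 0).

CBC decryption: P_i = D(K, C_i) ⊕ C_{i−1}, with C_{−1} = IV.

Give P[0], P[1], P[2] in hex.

P[0] = 5, P[1] = 7, P[2] = 1

P[0]: D(K, 9) = 3; 3 ⊕ 6 = 5.
P[1]: D(K, E) = E; E ⊕ 9 = 7.
P[2]: D(K, D) = F; F ⊕ E = 1.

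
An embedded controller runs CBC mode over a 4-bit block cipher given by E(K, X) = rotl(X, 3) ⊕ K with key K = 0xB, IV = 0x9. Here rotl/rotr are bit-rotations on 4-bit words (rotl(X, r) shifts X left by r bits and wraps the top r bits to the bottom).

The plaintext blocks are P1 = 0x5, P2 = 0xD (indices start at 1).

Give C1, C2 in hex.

CBC encryption: C_i = E(K, P_i ⊕ C_{i−1}), with C_{0} = IV.
C1: P1 ⊕ 0x9 = 0xC; E(K, 0xC) = 0xD.
C2: P2 ⊕ 0xD = 0x0; E(K, 0x0) = 0xB.

C1 = 0xD, C2 = 0xB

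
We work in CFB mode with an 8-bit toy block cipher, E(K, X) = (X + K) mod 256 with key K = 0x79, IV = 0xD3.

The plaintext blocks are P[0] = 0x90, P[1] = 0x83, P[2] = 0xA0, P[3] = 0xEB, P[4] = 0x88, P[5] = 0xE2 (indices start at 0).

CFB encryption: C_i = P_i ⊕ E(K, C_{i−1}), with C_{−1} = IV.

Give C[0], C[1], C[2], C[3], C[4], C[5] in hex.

C[0]: E(K, 0xD3) = 0x4C; 0x90 ⊕ 0x4C = 0xDC.
C[1]: E(K, 0xDC) = 0x55; 0x83 ⊕ 0x55 = 0xD6.
C[2]: E(K, 0xD6) = 0x4F; 0xA0 ⊕ 0x4F = 0xEF.
C[3]: E(K, 0xEF) = 0x68; 0xEB ⊕ 0x68 = 0x83.
C[4]: E(K, 0x83) = 0xFC; 0x88 ⊕ 0xFC = 0x74.
C[5]: E(K, 0x74) = 0xED; 0xE2 ⊕ 0xED = 0x0F.

C[0] = 0xDC, C[1] = 0xD6, C[2] = 0xEF, C[3] = 0x83, C[4] = 0x74, C[5] = 0x0F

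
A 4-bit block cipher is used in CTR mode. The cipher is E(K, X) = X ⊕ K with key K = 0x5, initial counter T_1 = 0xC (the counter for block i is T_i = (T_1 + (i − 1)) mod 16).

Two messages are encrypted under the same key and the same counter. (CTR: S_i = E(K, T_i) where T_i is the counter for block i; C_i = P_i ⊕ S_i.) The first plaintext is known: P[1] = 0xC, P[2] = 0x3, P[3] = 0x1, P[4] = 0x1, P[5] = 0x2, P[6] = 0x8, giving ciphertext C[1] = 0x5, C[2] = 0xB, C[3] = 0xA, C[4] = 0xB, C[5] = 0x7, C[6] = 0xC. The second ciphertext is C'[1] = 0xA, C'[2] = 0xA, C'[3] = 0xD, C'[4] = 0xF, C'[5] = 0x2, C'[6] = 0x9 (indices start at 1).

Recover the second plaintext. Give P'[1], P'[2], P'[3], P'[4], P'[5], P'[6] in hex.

P'[1] = 0x3, P'[2] = 0x2, P'[3] = 0x6, P'[4] = 0x5, P'[5] = 0x7, P'[6] = 0xD

In CTR with a reused counter, both messages share the same keystream S_i, so C_i ⊕ C'_i = P_i ⊕ P'_i and thus P'_i = P_i ⊕ C_i ⊕ C'_i.
P'[1]: 0xC ⊕ 0x5 ⊕ 0xA = 0x3.
P'[2]: 0x3 ⊕ 0xB ⊕ 0xA = 0x2.
P'[3]: 0x1 ⊕ 0xA ⊕ 0xD = 0x6.
P'[4]: 0x1 ⊕ 0xB ⊕ 0xF = 0x5.
P'[5]: 0x2 ⊕ 0x7 ⊕ 0x2 = 0x7.
P'[6]: 0x8 ⊕ 0xC ⊕ 0x9 = 0xD.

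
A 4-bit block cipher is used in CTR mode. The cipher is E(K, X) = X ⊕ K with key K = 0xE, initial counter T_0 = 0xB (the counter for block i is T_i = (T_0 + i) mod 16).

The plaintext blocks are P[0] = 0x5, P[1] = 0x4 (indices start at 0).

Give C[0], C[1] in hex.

C[0] = 0x0, C[1] = 0x6

CTR encryption: S_i = E(K, T_i) where T_i is the counter for block i; C_i = P_i ⊕ S_i.
C[0]: T = 0xB, S = E(K, T) = 0x5; 0x5 ⊕ 0x5 = 0x0.
C[1]: T = 0xC, S = E(K, T) = 0x2; 0x4 ⊕ 0x2 = 0x6.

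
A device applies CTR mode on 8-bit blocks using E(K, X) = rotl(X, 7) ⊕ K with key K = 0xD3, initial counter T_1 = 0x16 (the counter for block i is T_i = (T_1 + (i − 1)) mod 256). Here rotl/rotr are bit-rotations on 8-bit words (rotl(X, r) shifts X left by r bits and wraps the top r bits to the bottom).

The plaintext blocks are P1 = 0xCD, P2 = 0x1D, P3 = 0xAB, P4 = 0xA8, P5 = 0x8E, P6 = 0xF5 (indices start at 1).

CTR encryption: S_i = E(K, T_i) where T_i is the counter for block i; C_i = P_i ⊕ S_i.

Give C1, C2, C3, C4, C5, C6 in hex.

C1 = 0x15, C2 = 0x45, C3 = 0x74, C4 = 0xF7, C5 = 0x50, C6 = 0xAB

C1: T = 0x16, S = E(K, T) = 0xD8; 0xCD ⊕ 0xD8 = 0x15.
C2: T = 0x17, S = E(K, T) = 0x58; 0x1D ⊕ 0x58 = 0x45.
C3: T = 0x18, S = E(K, T) = 0xDF; 0xAB ⊕ 0xDF = 0x74.
C4: T = 0x19, S = E(K, T) = 0x5F; 0xA8 ⊕ 0x5F = 0xF7.
C5: T = 0x1A, S = E(K, T) = 0xDE; 0x8E ⊕ 0xDE = 0x50.
C6: T = 0x1B, S = E(K, T) = 0x5E; 0xF5 ⊕ 0x5E = 0xAB.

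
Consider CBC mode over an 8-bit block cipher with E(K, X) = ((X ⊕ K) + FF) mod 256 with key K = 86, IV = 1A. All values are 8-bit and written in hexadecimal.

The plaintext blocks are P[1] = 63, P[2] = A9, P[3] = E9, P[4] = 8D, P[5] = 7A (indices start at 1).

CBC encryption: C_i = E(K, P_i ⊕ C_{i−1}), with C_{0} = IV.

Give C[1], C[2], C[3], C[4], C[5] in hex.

C[1] = FE, C[2] = D0, C[3] = BE, C[4] = B4, C[5] = 47

C[1]: P[1] ⊕ 1A = 79; E(K, 79) = FE.
C[2]: P[2] ⊕ FE = 57; E(K, 57) = D0.
C[3]: P[3] ⊕ D0 = 39; E(K, 39) = BE.
C[4]: P[4] ⊕ BE = 33; E(K, 33) = B4.
C[5]: P[5] ⊕ B4 = CE; E(K, CE) = 47.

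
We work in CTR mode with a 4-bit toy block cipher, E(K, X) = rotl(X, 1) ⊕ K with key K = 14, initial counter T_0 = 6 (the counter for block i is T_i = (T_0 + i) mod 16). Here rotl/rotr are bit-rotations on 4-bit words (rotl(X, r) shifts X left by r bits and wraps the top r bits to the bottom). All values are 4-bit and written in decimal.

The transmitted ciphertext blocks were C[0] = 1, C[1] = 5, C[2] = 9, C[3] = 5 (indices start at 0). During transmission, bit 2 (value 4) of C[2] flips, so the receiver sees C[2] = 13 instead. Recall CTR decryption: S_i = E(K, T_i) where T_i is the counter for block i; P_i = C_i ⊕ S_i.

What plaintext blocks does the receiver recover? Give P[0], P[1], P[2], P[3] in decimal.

P[0] = 3, P[1] = 5, P[2] = 2, P[3] = 8

Only C[2] changed, to 13. In CTR, a change in C_i flips the same bit in P_i only; the keystream is unaffected. Decrypting the received ciphertext:
P[0]: T = 6, S = E(K, T) = 2; 1 ⊕ 2 = 3.
P[1]: T = 7, S = E(K, T) = 0; 5 ⊕ 0 = 5.
P[2]: T = 8, S = E(K, T) = 15; 13 ⊕ 15 = 2.
P[3]: T = 9, S = E(K, T) = 13; 5 ⊕ 13 = 8.
Blocks that differ from the original plaintext: P[2].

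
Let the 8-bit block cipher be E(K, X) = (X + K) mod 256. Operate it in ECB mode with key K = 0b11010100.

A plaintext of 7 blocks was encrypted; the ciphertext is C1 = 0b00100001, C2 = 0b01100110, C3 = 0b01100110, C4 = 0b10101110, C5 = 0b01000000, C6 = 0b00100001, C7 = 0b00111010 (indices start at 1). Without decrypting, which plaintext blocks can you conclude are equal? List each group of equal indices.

P1 = P6; P2 = P3

ECB encrypts each block independently with the same key, so equal ciphertext blocks imply equal plaintext blocks.
C1 = C6 = 0b00100001, so P1 = P6.
C2 = C3 = 0b01100110, so P2 = P3.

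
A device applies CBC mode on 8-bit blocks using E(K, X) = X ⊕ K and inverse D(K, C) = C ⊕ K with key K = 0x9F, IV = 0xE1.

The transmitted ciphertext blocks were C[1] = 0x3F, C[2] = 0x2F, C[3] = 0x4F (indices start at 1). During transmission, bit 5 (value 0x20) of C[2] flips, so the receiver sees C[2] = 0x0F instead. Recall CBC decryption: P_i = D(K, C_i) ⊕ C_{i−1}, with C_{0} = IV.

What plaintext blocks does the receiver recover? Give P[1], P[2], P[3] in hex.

Only C[2] changed, to 0x0F. In CBC, a change in C_i garbles P_i and flips the same bit in P_{i+1}. Decrypting the received ciphertext:
P[1]: D(K, 0x3F) = 0xA0; 0xA0 ⊕ 0xE1 = 0x41.
P[2]: D(K, 0x0F) = 0x90; 0x90 ⊕ 0x3F = 0xAF.
P[3]: D(K, 0x4F) = 0xD0; 0xD0 ⊕ 0x0F = 0xDF.
Blocks that differ from the original plaintext: P[2], P[3].

P[1] = 0x41, P[2] = 0xAF, P[3] = 0xDF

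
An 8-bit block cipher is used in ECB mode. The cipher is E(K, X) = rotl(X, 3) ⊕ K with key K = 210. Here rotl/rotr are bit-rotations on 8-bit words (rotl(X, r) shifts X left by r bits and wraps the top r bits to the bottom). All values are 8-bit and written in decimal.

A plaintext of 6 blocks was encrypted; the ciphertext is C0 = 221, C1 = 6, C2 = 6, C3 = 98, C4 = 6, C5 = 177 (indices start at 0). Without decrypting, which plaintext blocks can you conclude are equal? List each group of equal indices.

P1 = P2 = P4

ECB encrypts each block independently with the same key, so equal ciphertext blocks imply equal plaintext blocks.
C1 = C2 = C4 = 6, so P1 = P2 = P4.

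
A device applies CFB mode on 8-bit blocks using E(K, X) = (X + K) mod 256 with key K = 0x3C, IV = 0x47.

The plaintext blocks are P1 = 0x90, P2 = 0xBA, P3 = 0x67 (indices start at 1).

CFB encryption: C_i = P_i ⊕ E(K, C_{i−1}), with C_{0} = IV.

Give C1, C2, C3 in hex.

C1: E(K, 0x47) = 0x83; 0x90 ⊕ 0x83 = 0x13.
C2: E(K, 0x13) = 0x4F; 0xBA ⊕ 0x4F = 0xF5.
C3: E(K, 0xF5) = 0x31; 0x67 ⊕ 0x31 = 0x56.

C1 = 0x13, C2 = 0xF5, C3 = 0x56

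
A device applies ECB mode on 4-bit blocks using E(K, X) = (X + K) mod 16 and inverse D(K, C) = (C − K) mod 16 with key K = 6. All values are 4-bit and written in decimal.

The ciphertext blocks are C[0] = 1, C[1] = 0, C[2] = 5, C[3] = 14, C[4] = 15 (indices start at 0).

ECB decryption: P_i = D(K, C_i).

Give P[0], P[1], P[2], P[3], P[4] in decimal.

P[0] = 11, P[1] = 10, P[2] = 15, P[3] = 8, P[4] = 9

P[0]: D(K, 1) = 11.
P[1]: D(K, 0) = 10.
P[2]: D(K, 5) = 15.
P[3]: D(K, 14) = 8.
P[4]: D(K, 15) = 9.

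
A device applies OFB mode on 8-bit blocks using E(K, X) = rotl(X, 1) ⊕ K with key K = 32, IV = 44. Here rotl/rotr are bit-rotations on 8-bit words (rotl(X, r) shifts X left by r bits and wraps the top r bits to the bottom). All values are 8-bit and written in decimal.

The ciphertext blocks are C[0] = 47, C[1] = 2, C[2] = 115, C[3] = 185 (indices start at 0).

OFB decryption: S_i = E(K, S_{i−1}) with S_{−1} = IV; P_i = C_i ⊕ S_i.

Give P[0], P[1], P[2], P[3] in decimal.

P[0] = 87, P[1] = 210, P[2] = 242, P[3] = 154

P[0]: S = E(K, 44) = 120; 47 ⊕ 120 = 87.
P[1]: S = E(K, 120) = 208; 2 ⊕ 208 = 210.
P[2]: S = E(K, 208) = 129; 115 ⊕ 129 = 242.
P[3]: S = E(K, 129) = 35; 185 ⊕ 35 = 154.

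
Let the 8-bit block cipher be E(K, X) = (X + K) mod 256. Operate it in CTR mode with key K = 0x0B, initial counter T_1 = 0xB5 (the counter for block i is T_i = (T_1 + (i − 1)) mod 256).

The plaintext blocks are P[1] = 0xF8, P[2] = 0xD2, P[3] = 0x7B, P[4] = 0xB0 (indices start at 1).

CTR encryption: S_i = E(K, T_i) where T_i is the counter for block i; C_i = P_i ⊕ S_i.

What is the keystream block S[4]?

0xC3

C[1]: T = 0xB5, S = E(K, T) = 0xC0; 0xF8 ⊕ 0xC0 = 0x38.
C[2]: T = 0xB6, S = E(K, T) = 0xC1; 0xD2 ⊕ 0xC1 = 0x13.
C[3]: T = 0xB7, S = E(K, T) = 0xC2; 0x7B ⊕ 0xC2 = 0xB9.
C[4]: T = 0xB8, S = E(K, T) = 0xC3; 0xB0 ⊕ 0xC3 = 0x73.
So S[4] = 0xC3.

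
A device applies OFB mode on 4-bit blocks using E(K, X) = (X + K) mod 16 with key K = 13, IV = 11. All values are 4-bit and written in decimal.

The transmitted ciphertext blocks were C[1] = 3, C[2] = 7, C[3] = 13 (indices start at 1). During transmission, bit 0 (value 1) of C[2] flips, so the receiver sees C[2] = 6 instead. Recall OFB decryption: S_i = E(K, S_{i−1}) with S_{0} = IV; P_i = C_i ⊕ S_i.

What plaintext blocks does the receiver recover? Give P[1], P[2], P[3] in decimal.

Only C[2] changed, to 6. In OFB, a change in C_i flips the same bit in P_i only; the keystream is unaffected. Decrypting the received ciphertext:
P[1]: S = E(K, 11) = 8; 3 ⊕ 8 = 11.
P[2]: S = E(K, 8) = 5; 6 ⊕ 5 = 3.
P[3]: S = E(K, 5) = 2; 13 ⊕ 2 = 15.
Blocks that differ from the original plaintext: P[2].

P[1] = 11, P[2] = 3, P[3] = 15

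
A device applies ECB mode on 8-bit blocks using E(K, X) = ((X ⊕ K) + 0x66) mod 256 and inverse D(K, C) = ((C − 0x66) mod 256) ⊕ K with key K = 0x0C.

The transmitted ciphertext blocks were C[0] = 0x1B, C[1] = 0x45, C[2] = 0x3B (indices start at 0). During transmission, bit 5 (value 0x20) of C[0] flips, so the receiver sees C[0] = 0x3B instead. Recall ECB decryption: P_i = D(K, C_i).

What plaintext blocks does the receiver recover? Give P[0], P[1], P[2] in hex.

Only C[0] changed, to 0x3B. In ECB, a change in C_i affects only P_i. Decrypting the received ciphertext:
P[0]: D(K, 0x3B) = 0xD9.
P[1]: D(K, 0x45) = 0xD3.
P[2]: D(K, 0x3B) = 0xD9.
Blocks that differ from the original plaintext: P[0].

P[0] = 0xD9, P[1] = 0xD3, P[2] = 0xD9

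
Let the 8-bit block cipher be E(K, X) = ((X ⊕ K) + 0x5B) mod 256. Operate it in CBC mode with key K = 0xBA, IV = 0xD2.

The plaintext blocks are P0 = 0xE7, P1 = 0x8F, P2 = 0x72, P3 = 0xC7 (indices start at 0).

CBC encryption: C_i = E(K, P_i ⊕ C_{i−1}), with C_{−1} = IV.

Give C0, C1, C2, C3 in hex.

C0 = 0xEA, C1 = 0x3A, C2 = 0x4D, C3 = 0x8B

C0: P0 ⊕ 0xD2 = 0x35; E(K, 0x35) = 0xEA.
C1: P1 ⊕ 0xEA = 0x65; E(K, 0x65) = 0x3A.
C2: P2 ⊕ 0x3A = 0x48; E(K, 0x48) = 0x4D.
C3: P3 ⊕ 0x4D = 0x8A; E(K, 0x8A) = 0x8B.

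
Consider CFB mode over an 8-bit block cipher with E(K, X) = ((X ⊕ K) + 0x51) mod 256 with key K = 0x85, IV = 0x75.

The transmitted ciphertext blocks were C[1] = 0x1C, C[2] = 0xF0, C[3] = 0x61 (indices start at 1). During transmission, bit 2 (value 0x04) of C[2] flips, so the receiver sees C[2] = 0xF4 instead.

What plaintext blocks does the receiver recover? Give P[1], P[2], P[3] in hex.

CFB decryption: P_i = C_i ⊕ E(K, C_{i−1}), with C_{0} = IV.
Only C[2] changed, to 0xF4. In CFB, a change in C_i flips the same bit in P_i and garbles P_{i+1}. Decrypting the received ciphertext:
P[1]: E(K, 0x75) = 0x41; 0x1C ⊕ 0x41 = 0x5D.
P[2]: E(K, 0x1C) = 0xEA; 0xF4 ⊕ 0xEA = 0x1E.
P[3]: E(K, 0xF4) = 0xC2; 0x61 ⊕ 0xC2 = 0xA3.
Blocks that differ from the original plaintext: P[2], P[3].

P[1] = 0x5D, P[2] = 0x1E, P[3] = 0xA3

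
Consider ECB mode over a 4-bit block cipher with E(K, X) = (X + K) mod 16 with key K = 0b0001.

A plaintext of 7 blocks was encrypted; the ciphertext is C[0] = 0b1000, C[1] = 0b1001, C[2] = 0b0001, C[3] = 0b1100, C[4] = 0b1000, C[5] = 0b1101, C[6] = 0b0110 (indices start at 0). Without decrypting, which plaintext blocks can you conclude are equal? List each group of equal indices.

P[0] = P[4]

ECB encrypts each block independently with the same key, so equal ciphertext blocks imply equal plaintext blocks.
C[0] = C[4] = 0b1000, so P[0] = P[4].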